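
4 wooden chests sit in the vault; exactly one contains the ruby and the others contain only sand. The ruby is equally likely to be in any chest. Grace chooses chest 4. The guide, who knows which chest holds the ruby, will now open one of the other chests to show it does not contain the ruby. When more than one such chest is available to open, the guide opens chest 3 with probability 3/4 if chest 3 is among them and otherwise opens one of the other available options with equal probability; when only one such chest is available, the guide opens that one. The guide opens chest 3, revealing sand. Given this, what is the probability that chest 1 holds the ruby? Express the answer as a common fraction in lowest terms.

Condition on the true location of the ruby.
If it is in any of chests 1, 2, and 4 (prior 1/4 each): chest 3 is available, opened with probability 3/4; weight (1/4)·(3/4) = 3/16 each.
If it is in chest 3 (prior 1/4): the guide opened chest 3, so this case is ruled out; weight (1/4)·0 = 0.
The weights sum to 9/16.
So P(the ruby in chest 1 | the guide opened chest 3) = (3/16) / (9/16) = 1/3.

1/3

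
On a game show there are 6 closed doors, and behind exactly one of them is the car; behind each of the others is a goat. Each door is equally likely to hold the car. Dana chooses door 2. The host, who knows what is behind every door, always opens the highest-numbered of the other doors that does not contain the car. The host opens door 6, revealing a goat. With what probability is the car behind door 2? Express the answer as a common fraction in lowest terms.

Consider each possible location of the car in turn.
If it is behind any of doors 1, 2, 3, 4, and 5 (prior 1/6 each): door 6 is the highest-numbered option available, probability 1; weight (1/6)·1 = 1/6 each.
If it is behind door 6 (prior 1/6): the host opened door 6, so this case is ruled out; weight (1/6)·0 = 0.
The weights sum to 5/6.
So P(the car behind door 2 | the host opened door 6) = (1/6) / (5/6) = 1/5.

1/5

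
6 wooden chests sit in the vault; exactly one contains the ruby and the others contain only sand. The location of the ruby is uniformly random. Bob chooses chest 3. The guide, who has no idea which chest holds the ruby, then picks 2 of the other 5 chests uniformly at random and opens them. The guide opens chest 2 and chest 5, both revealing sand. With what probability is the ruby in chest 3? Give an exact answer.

Apply Bayes' rule, conditioning on where the ruby actually is.
If it is in any of chests 1, 3, 4, and 6 (prior 1/6 each): the guide picks exactly this set with probability 1/10 regardless, and none is the prize; weight (1/6)·(1/10) = 1/60 each.
If it is in either of chests 2 and 5 (prior 1/6 each): that chest was opened and seen not to hold the prize — ruled out; weight (1/6)·0 = 0 each.
The weights sum to 1/15.
So P(the ruby in chest 3 | the guide opened chest 2 and chest 5) = (1/60) / (1/15) = 1/4.

1/4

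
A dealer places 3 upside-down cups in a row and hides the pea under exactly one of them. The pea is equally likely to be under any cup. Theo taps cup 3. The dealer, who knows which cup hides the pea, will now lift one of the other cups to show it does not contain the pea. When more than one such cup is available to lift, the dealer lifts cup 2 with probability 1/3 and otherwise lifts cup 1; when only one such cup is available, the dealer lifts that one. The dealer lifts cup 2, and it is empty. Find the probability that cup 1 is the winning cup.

Condition on the true location of the pea.
If it is under cup 1 (prior 1/3): only cup 2 is available, probability 1; weight (1/3)·1 = 1/3.
If it is under cup 2 (prior 1/3): the dealer opened cup 2, so this case is ruled out; weight (1/3)·0 = 0.
If it is under cup 3 (prior 1/3): cup 2 is available, opened with probability 1/3; weight (1/3)·(1/3) = 1/9.
The weights sum to 4/9.
So P(the pea under cup 1 | the dealer opened cup 2) = (1/3) / (4/9) = 3/4.

3/4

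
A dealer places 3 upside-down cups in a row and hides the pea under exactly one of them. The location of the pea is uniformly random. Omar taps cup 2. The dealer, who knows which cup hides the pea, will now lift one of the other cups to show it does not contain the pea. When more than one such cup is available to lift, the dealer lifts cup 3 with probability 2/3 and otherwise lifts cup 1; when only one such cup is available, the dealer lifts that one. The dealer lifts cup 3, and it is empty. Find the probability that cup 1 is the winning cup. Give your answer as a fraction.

Apply Bayes' rule, conditioning on where the pea actually is.
If it is under cup 1 (prior 1/3): only cup 3 is available, probability 1; weight (1/3)·1 = 1/3.
If it is under cup 2 (prior 1/3): cup 3 is available, opened with probability 2/3; weight (1/3)·(2/3) = 2/9.
If it is under cup 3 (prior 1/3): the dealer opened cup 3, so this case is ruled out; weight (1/3)·0 = 0.
The weights sum to 5/9.
So P(the pea under cup 1 | the dealer opened cup 3) = (1/3) / (5/9) = 3/5.

3/5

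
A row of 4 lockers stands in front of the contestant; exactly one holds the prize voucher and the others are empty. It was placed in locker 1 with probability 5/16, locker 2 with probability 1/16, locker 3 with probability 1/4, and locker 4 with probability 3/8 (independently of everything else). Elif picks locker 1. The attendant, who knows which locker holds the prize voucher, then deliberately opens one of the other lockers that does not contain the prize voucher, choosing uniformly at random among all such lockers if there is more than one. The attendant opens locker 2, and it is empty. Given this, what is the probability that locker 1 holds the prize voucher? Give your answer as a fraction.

1/4

Apply Bayes' rule, conditioning on where the prize voucher actually is.
If it is in locker 1 (prior 5/16): the attendant has 3 equally likely choices, so probability 1/3; weight (5/16)·(1/3) = 5/48.
If it is in locker 2 (prior 1/16): the attendant opened locker 2, so this case is ruled out; weight (1/16)·0 = 0.
If it is in locker 3 (prior 1/4): the attendant has 2 equally likely choices, so probability 1/2; weight (1/4)·(1/2) = 1/8.
If it is in locker 4 (prior 3/8): the attendant has 2 equally likely choices, so probability 1/2; weight (3/8)·(1/2) = 3/16.
The weights sum to 5/12.
So P(the prize voucher in locker 1 | the attendant opened locker 2) = (5/48) / (5/12) = 1/4.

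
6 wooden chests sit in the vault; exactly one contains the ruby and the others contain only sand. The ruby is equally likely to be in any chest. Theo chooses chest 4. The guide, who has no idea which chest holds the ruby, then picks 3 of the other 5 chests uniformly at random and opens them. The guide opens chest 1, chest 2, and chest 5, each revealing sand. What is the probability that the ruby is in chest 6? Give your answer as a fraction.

Consider each possible location of the ruby in turn.
If it is in any of chests 1, 2, and 5 (prior 1/6 each): that chest was opened and seen not to hold the prize — ruled out; weight (1/6)·0 = 0 each.
If it is in any of chests 3, 4, and 6 (prior 1/6 each): the guide picks exactly this set with probability 1/10 regardless, and none is the prize; weight (1/6)·(1/10) = 1/60 each.
The weights sum to 1/20.
So P(the ruby in chest 6 | the guide opened chest 1, chest 2, and chest 5) = (1/60) / (1/20) = 1/3.

1/3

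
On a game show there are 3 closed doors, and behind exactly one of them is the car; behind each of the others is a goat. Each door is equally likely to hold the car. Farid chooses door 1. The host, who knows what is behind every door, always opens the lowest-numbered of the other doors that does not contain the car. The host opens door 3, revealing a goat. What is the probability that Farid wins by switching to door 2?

Apply Bayes' rule, conditioning on where the car actually is.
If it is behind door 1 (prior 1/3): the host would have opened door 2 instead, probability 0; weight (1/3)·0 = 0.
If it is behind door 2 (prior 1/3): door 3 is the lowest-numbered option available, probability 1; weight (1/3)·1 = 1/3.
If it is behind door 3 (prior 1/3): the host opened door 3, so this case is ruled out; weight (1/3)·0 = 0.
The weights sum to 1/3.
So P(the car behind door 2 | the host opened door 3) = (1/3) / (1/3) = 1.

1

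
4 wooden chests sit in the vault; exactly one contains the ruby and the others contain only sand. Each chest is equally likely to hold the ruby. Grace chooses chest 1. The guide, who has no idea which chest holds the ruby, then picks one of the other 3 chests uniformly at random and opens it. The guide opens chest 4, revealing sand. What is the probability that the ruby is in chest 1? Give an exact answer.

1/3

Condition on the true location of the ruby.
If it is in any of chests 1, 2, and 3 (prior 1/4 each): the guide picks chest 4 with probability 1/3 regardless, and it is not the prize; weight (1/4)·(1/3) = 1/12 each.
If it is in chest 4 (prior 1/4): the guide opened chest 4, so this case is ruled out; weight (1/4)·0 = 0.
The weights sum to 1/4.
So P(the ruby in chest 1 | the guide opened chest 4) = (1/12) / (1/4) = 1/3.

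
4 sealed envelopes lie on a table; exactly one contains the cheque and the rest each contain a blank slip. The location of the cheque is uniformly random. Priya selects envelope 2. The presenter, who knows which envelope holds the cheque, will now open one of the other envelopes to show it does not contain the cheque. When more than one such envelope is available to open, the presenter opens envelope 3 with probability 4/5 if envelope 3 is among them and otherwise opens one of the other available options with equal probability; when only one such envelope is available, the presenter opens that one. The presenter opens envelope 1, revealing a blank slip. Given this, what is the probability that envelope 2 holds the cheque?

1/8

Condition on the true location of the cheque.
If it is in envelope 1 (prior 1/4): the presenter opened envelope 1, so this case is ruled out; weight (1/4)·0 = 0.
If it is in envelope 2 (prior 1/4): envelope 3 is available but not opened; envelope 1 gets probability (1 − 4/5)/2 = 1/10; weight (1/4)·(1/10) = 1/40.
If it is in envelope 3 (prior 1/4): envelope 3 holds the prize so is unavailable; the presenter chooses uniformly among the 2 others, probability 1/2; weight (1/4)·(1/2) = 1/8.
If it is in envelope 4 (prior 1/4): envelope 3 is available but not opened, probability 1/5; weight (1/4)·(1/5) = 1/20.
The weights sum to 1/5.
So P(the cheque in envelope 2 | the presenter opened envelope 1) = (1/40) / (1/5) = 1/8.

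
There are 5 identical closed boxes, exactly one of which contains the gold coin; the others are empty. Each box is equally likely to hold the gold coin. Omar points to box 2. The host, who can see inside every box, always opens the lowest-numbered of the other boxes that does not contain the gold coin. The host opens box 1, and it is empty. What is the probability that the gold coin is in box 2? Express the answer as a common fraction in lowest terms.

Apply Bayes' rule, conditioning on where the gold coin actually is.
If it is in box 1 (prior 1/5): the host opened box 1, so this case is ruled out; weight (1/5)·0 = 0.
If it is in any of boxes 2, 3, 4, and 5 (prior 1/5 each): box 1 is the lowest-numbered option available, probability 1; weight (1/5)·1 = 1/5 each.
The weights sum to 4/5.
So P(the gold coin in box 2 | the host opened box 1) = (1/5) / (4/5) = 1/4.

1/4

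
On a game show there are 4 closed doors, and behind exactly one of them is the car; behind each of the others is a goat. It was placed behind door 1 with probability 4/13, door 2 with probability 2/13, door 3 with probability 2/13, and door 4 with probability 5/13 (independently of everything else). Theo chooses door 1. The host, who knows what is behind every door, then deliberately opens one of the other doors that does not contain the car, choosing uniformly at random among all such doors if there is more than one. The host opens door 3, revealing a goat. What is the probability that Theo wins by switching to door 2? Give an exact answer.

6/29

Condition on the true location of the car.
If it is behind door 1 (prior 4/13): the host has 3 equally likely choices, so probability 1/3; weight (4/13)·(1/3) = 4/39.
If it is behind door 2 (prior 2/13): the host has 2 equally likely choices, so probability 1/2; weight (2/13)·(1/2) = 1/13.
If it is behind door 3 (prior 2/13): the host opened door 3, so this case is ruled out; weight (2/13)·0 = 0.
If it is behind door 4 (prior 5/13): the host has 2 equally likely choices, so probability 1/2; weight (5/13)·(1/2) = 5/26.
The weights sum to 29/78.
So P(the car behind door 2 | the host opened door 3) = (1/13) / (29/78) = 6/29.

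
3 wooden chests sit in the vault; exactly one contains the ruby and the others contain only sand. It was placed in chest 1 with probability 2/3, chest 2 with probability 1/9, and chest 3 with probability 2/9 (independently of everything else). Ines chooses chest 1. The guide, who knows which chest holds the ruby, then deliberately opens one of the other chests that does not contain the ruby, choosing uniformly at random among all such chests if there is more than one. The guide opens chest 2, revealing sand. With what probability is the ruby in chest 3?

Condition on the true location of the ruby.
If it is in chest 1 (prior 2/3): the guide has 2 equally likely choices, so probability 1/2; weight (2/3)·(1/2) = 1/3.
If it is in chest 2 (prior 1/9): the guide opened chest 2, so this case is ruled out; weight (1/9)·0 = 0.
If it is in chest 3 (prior 2/9): the guide has no choice, probability 1; weight (2/9)·1 = 2/9.
The weights sum to 5/9.
So P(the ruby in chest 3 | the guide opened chest 2) = (2/9) / (5/9) = 2/5.

2/5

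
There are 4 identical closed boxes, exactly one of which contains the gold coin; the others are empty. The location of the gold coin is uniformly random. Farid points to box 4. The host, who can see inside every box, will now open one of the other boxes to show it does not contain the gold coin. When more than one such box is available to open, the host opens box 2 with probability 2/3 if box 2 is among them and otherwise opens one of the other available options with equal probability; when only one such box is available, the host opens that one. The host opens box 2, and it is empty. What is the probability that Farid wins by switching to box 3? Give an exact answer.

Apply Bayes' rule, conditioning on where the gold coin actually is.
If it is in any of boxes 1, 3, and 4 (prior 1/4 each): box 2 is available, opened with probability 2/3; weight (1/4)·(2/3) = 1/6 each.
If it is in box 2 (prior 1/4): the host opened box 2, so this case is ruled out; weight (1/4)·0 = 0.
The weights sum to 1/2.
So P(the gold coin in box 3 | the host opened box 2) = (1/6) / (1/2) = 1/3.

1/3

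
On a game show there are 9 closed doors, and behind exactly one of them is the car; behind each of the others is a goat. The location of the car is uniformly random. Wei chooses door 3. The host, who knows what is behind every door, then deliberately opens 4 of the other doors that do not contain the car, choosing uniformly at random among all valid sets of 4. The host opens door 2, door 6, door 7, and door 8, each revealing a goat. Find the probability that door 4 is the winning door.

2/9

Apply Bayes' rule, conditioning on where the car actually is.
If it is behind any of doors 1, 4, 5, and 9 (prior 1/9 each): the host has 35 equally likely choices, so probability 1/35; weight (1/9)·(1/35) = 1/315 each.
If it is behind any of doors 2, 6, 7, and 8 (prior 1/9 each): that door was opened and seen not to hold the prize — ruled out; weight (1/9)·0 = 0 each.
If it is behind door 3 (prior 1/9): the host has 70 equally likely choices, so probability 1/70; weight (1/9)·(1/70) = 1/630.
The weights sum to 1/70.
So P(the car behind door 4 | the host opened door 2, door 6, door 7, and door 8) = (1/315) / (1/70) = 2/9.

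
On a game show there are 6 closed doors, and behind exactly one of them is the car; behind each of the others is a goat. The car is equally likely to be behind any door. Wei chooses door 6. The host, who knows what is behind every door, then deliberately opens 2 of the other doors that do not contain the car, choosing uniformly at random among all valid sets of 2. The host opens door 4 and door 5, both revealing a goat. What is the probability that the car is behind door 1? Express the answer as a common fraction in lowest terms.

Condition on the true location of the car.
If it is behind any of doors 1, 2, and 3 (prior 1/6 each): the host has 6 equally likely choices, so probability 1/6; weight (1/6)·(1/6) = 1/36 each.
If it is behind either of doors 4 and 5 (prior 1/6 each): that door was opened and seen not to hold the prize — ruled out; weight (1/6)·0 = 0 each.
If it is behind door 6 (prior 1/6): the host has 10 equally likely choices, so probability 1/10; weight (1/6)·(1/10) = 1/60.
The weights sum to 1/10.
So P(the car behind door 1 | the host opened door 4 and door 5) = (1/36) / (1/10) = 5/18.

5/18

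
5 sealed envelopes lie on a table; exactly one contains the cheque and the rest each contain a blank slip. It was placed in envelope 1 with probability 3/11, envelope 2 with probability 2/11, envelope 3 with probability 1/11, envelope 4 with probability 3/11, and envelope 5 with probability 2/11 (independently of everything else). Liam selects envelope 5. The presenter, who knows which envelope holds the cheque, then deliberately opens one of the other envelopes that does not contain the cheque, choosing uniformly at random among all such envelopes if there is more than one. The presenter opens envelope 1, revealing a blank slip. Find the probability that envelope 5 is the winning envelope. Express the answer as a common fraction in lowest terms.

1/5

Condition on the true location of the cheque.
If it is in envelope 1 (prior 3/11): the presenter opened envelope 1, so this case is ruled out; weight (3/11)·0 = 0.
If it is in envelope 2 (prior 2/11): the presenter has 3 equally likely choices, so probability 1/3; weight (2/11)·(1/3) = 2/33.
If it is in envelope 3 (prior 1/11): the presenter has 3 equally likely choices, so probability 1/3; weight (1/11)·(1/3) = 1/33.
If it is in envelope 4 (prior 3/11): the presenter has 3 equally likely choices, so probability 1/3; weight (3/11)·(1/3) = 1/11.
If it is in envelope 5 (prior 2/11): the presenter has 4 equally likely choices, so probability 1/4; weight (2/11)·(1/4) = 1/22.
The weights sum to 5/22.
So P(the cheque in envelope 5 | the presenter opened envelope 1) = (1/22) / (5/22) = 1/5.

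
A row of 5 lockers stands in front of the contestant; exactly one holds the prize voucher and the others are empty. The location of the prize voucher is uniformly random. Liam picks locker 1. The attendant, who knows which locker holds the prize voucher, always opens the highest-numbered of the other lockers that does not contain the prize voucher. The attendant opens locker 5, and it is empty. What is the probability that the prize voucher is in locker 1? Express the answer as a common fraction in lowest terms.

Consider each possible location of the prize voucher in turn.
If it is in any of lockers 1, 2, 3, and 4 (prior 1/5 each): locker 5 is the highest-numbered option available, probability 1; weight (1/5)·1 = 1/5 each.
If it is in locker 5 (prior 1/5): the attendant opened locker 5, so this case is ruled out; weight (1/5)·0 = 0.
The weights sum to 4/5.
So P(the prize voucher in locker 1 | the attendant opened locker 5) = (1/5) / (4/5) = 1/4.

1/4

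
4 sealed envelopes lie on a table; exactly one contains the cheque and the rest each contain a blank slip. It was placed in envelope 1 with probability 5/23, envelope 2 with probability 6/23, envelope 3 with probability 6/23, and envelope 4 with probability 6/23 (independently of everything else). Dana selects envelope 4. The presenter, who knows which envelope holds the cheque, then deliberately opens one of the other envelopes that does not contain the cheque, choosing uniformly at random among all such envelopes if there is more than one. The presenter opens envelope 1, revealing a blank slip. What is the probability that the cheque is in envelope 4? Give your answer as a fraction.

1/4

Apply Bayes' rule, conditioning on where the cheque actually is.
If it is in envelope 1 (prior 5/23): the presenter opened envelope 1, so this case is ruled out; weight (5/23)·0 = 0.
If it is in either of envelopes 2 and 3 (prior 6/23 each): the presenter has 2 equally likely choices, so probability 1/2; weight (6/23)·(1/2) = 3/23 each.
If it is in envelope 4 (prior 6/23): the presenter has 3 equally likely choices, so probability 1/3; weight (6/23)·(1/3) = 2/23.
The weights sum to 8/23.
So P(the cheque in envelope 4 | the presenter opened envelope 1) = (2/23) / (8/23) = 1/4.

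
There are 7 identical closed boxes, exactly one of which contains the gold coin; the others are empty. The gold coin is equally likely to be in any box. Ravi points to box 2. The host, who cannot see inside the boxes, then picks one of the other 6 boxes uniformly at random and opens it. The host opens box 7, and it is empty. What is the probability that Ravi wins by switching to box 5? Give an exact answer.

Apply Bayes' rule, conditioning on where the gold coin actually is.
If it is in any of boxes 1, 2, 3, 4, 5, and 6 (prior 1/7 each): the host picks box 7 with probability 1/6 regardless, and it is not the prize; weight (1/7)·(1/6) = 1/42 each.
If it is in box 7 (prior 1/7): the host opened box 7, so this case is ruled out; weight (1/7)·0 = 0.
The weights sum to 1/7.
So P(the gold coin in box 5 | the host opened box 7) = (1/42) / (1/7) = 1/6.

1/6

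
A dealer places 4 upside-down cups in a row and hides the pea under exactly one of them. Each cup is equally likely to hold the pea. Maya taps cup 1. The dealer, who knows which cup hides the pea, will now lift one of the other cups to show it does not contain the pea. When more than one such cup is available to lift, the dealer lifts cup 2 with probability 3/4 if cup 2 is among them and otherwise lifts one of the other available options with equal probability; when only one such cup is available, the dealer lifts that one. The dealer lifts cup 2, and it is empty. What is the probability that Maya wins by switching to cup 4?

Consider each possible location of the pea in turn.
If it is under any of cups 1, 3, and 4 (prior 1/4 each): cup 2 is available, opened with probability 3/4; weight (1/4)·(3/4) = 3/16 each.
If it is under cup 2 (prior 1/4): the dealer opened cup 2, so this case is ruled out; weight (1/4)·0 = 0.
The weights sum to 9/16.
So P(the pea under cup 4 | the dealer opened cup 2) = (3/16) / (9/16) = 1/3.

1/3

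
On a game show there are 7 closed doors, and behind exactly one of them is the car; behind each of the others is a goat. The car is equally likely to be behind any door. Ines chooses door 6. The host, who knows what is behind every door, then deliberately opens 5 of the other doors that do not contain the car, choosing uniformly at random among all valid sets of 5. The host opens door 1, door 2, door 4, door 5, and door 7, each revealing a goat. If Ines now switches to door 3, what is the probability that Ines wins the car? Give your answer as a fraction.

6/7

Condition on the true location of the car.
If it is behind any of doors 1, 2, 4, 5, and 7 (prior 1/7 each): that door was opened and seen not to hold the prize — ruled out; weight (1/7)·0 = 0 each.
If it is behind door 3 (prior 1/7): the host has no choice, probability 1; weight (1/7)·1 = 1/7.
If it is behind door 6 (prior 1/7): the host has 6 equally likely choices, so probability 1/6; weight (1/7)·(1/6) = 1/42.
The weights sum to 1/6.
So P(the car behind door 3 | the host opened door 1, door 2, door 4, door 5, and door 7) = (1/7) / (1/6) = 6/7.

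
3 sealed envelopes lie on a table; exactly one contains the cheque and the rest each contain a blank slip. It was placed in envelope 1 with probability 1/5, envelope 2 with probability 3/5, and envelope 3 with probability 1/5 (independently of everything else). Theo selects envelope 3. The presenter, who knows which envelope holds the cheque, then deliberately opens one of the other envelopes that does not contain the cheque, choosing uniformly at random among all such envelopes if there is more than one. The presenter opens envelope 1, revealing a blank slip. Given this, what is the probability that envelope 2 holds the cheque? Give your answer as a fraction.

6/7

Condition on the true location of the cheque.
If it is in envelope 1 (prior 1/5): the presenter opened envelope 1, so this case is ruled out; weight (1/5)·0 = 0.
If it is in envelope 2 (prior 3/5): the presenter has no choice, probability 1; weight (3/5)·1 = 3/5.
If it is in envelope 3 (prior 1/5): the presenter has 2 equally likely choices, so probability 1/2; weight (1/5)·(1/2) = 1/10.
The weights sum to 7/10.
So P(the cheque in envelope 2 | the presenter opened envelope 1) = (3/5) / (7/10) = 6/7.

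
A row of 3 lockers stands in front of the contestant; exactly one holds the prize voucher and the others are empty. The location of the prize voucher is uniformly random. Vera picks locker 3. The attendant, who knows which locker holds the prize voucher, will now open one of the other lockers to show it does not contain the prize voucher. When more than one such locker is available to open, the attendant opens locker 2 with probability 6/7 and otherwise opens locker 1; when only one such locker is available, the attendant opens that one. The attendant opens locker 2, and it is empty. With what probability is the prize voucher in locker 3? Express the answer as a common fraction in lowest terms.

6/13

Consider each possible location of the prize voucher in turn.
If it is in locker 1 (prior 1/3): only locker 2 is available, probability 1; weight (1/3)·1 = 1/3.
If it is in locker 2 (prior 1/3): the attendant opened locker 2, so this case is ruled out; weight (1/3)·0 = 0.
If it is in locker 3 (prior 1/3): locker 2 is available, opened with probability 6/7; weight (1/3)·(6/7) = 2/7.
The weights sum to 13/21.
So P(the prize voucher in locker 3 | the attendant opened locker 2) = (2/7) / (13/21) = 6/13.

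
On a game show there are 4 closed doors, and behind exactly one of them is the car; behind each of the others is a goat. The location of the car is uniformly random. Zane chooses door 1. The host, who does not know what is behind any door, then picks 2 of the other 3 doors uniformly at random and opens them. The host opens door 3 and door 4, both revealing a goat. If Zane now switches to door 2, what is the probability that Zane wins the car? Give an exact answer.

1/2

Consider each possible location of the car in turn.
If it is behind either of doors 1 and 2 (prior 1/4 each): the host picks exactly this set with probability 1/3 regardless, and none is the prize; weight (1/4)·(1/3) = 1/12 each.
If it is behind either of doors 3 and 4 (prior 1/4 each): that door was opened and seen not to hold the prize — ruled out; weight (1/4)·0 = 0 each.
The weights sum to 1/6.
So P(the car behind door 2 | the host opened door 3 and door 4) = (1/12) / (1/6) = 1/2.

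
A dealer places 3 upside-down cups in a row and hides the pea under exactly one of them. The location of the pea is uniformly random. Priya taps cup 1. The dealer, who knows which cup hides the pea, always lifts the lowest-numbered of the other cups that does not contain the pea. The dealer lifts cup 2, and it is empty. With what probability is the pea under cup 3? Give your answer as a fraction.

1/2

Apply Bayes' rule, conditioning on where the pea actually is.
If it is under either of cups 1 and 3 (prior 1/3 each): cup 2 is the lowest-numbered option available, probability 1; weight (1/3)·1 = 1/3 each.
If it is under cup 2 (prior 1/3): the dealer opened cup 2, so this case is ruled out; weight (1/3)·0 = 0.
The weights sum to 2/3.
So P(the pea under cup 3 | the dealer opened cup 2) = (1/3) / (2/3) = 1/2.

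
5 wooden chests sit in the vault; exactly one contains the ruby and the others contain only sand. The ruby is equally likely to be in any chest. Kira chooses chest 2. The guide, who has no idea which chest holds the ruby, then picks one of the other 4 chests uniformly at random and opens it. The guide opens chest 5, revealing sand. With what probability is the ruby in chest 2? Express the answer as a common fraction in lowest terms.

Consider each possible location of the ruby in turn.
If it is in any of chests 1, 2, 3, and 4 (prior 1/5 each): the guide picks chest 5 with probability 1/4 regardless, and it is not the prize; weight (1/5)·(1/4) = 1/20 each.
If it is in chest 5 (prior 1/5): the guide opened chest 5, so this case is ruled out; weight (1/5)·0 = 0.
The weights sum to 1/5.
So P(the ruby in chest 2 | the guide opened chest 5) = (1/20) / (1/5) = 1/4.

1/4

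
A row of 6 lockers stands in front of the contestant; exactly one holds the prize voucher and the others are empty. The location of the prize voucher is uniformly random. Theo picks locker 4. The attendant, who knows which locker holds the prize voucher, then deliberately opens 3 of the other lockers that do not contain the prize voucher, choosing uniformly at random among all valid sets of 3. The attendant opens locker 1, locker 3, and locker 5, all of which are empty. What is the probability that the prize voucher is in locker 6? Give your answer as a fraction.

5/12

Consider each possible location of the prize voucher in turn.
If it is in any of lockers 1, 3, and 5 (prior 1/6 each): that locker was opened and seen not to hold the prize — ruled out; weight (1/6)·0 = 0 each.
If it is in either of lockers 2 and 6 (prior 1/6 each): the attendant has 4 equally likely choices, so probability 1/4; weight (1/6)·(1/4) = 1/24 each.
If it is in locker 4 (prior 1/6): the attendant has 10 equally likely choices, so probability 1/10; weight (1/6)·(1/10) = 1/60.
The weights sum to 1/10.
So P(the prize voucher in locker 6 | the attendant opened locker 1, locker 3, and locker 5) = (1/24) / (1/10) = 5/12.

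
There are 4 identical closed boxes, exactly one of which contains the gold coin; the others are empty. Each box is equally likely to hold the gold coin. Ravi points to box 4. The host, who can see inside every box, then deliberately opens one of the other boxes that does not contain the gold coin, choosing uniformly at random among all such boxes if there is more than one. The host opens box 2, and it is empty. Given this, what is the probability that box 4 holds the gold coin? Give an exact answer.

1/4

Apply Bayes' rule, conditioning on where the gold coin actually is.
If it is in either of boxes 1 and 3 (prior 1/4 each): the host has 2 equally likely choices, so probability 1/2; weight (1/4)·(1/2) = 1/8 each.
If it is in box 2 (prior 1/4): the host opened box 2, so this case is ruled out; weight (1/4)·0 = 0.
If it is in box 4 (prior 1/4): the host has 3 equally likely choices, so probability 1/3; weight (1/4)·(1/3) = 1/12.
The weights sum to 1/3.
So P(the gold coin in box 4 | the host opened box 2) = (1/12) / (1/3) = 1/4.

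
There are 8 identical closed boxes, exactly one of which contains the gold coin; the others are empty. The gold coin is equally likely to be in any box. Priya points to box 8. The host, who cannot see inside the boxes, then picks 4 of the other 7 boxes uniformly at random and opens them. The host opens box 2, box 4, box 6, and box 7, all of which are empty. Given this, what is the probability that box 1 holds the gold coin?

1/4

Because the host chose which boxes to open without knowing where the gold coin is, the choice is independent of the prize location. Learning that none of the 4 opened boxes holds the gold coin simply rules out those 4 locations and leaves the remaining 4 boxes still equally likely by symmetry.
So P(the gold coin in box 1) = 1/4.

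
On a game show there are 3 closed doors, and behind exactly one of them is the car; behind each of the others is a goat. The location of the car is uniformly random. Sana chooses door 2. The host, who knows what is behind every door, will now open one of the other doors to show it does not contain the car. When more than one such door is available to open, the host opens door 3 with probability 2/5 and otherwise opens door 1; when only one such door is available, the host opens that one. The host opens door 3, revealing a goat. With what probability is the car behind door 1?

5/7

Consider each possible location of the car in turn.
If it is behind door 1 (prior 1/3): only door 3 is available, probability 1; weight (1/3)·1 = 1/3.
If it is behind door 2 (prior 1/3): door 3 is available, opened with probability 2/5; weight (1/3)·(2/5) = 2/15.
If it is behind door 3 (prior 1/3): the host opened door 3, so this case is ruled out; weight (1/3)·0 = 0.
The weights sum to 7/15.
So P(the car behind door 1 | the host opened door 3) = (1/3) / (7/15) = 5/7.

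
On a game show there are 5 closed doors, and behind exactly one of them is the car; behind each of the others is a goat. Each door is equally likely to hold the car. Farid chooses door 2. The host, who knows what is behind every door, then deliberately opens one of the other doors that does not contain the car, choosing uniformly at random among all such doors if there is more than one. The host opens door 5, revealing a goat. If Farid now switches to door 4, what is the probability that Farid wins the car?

4/15

Apply Bayes' rule, conditioning on where the car actually is.
If it is behind any of doors 1, 3, and 4 (prior 1/5 each): the host has 3 equally likely choices, so probability 1/3; weight (1/5)·(1/3) = 1/15 each.
If it is behind door 2 (prior 1/5): the host has 4 equally likely choices, so probability 1/4; weight (1/5)·(1/4) = 1/20.
If it is behind door 5 (prior 1/5): the host opened door 5, so this case is ruled out; weight (1/5)·0 = 0.
The weights sum to 1/4.
So P(the car behind door 4 | the host opened door 5) = (1/15) / (1/4) = 4/15.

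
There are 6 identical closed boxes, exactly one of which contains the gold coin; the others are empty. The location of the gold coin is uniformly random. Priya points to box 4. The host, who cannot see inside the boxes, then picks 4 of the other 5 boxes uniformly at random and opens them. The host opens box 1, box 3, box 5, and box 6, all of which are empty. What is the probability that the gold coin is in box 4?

Condition on the true location of the gold coin.
If it is in any of boxes 1, 3, 5, and 6 (prior 1/6 each): that box was opened and seen not to hold the prize — ruled out; weight (1/6)·0 = 0 each.
If it is in either of boxes 2 and 4 (prior 1/6 each): the host picks exactly this set with probability 1/5 regardless, and none is the prize; weight (1/6)·(1/5) = 1/30 each.
The weights sum to 1/15.
So P(the gold coin in box 4 | the host opened box 1, box 3, box 5, and box 6) = (1/30) / (1/15) = 1/2.

1/2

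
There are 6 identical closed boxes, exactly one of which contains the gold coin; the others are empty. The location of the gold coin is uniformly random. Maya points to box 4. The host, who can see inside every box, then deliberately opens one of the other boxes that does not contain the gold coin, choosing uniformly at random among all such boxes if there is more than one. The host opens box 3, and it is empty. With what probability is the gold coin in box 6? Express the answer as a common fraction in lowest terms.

5/24

Condition on the true location of the gold coin.
If it is in any of boxes 1, 2, 5, and 6 (prior 1/6 each): the host has 4 equally likely choices, so probability 1/4; weight (1/6)·(1/4) = 1/24 each.
If it is in box 3 (prior 1/6): the host opened box 3, so this case is ruled out; weight (1/6)·0 = 0.
If it is in box 4 (prior 1/6): the host has 5 equally likely choices, so probability 1/5; weight (1/6)·(1/5) = 1/30.
The weights sum to 1/5.
So P(the gold coin in box 6 | the host opened box 3) = (1/24) / (1/5) = 5/24.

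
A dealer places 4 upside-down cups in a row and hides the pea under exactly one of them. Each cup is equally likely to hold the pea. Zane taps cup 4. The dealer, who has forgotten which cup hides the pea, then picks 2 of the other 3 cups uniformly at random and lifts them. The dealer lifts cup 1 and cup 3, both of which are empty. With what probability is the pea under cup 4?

Because the dealer chose which cups to lift without knowing where the pea is, the choice is independent of the prize location. Learning that none of the 2 opened cups holds the pea simply rules out those 2 locations and leaves the remaining 2 cups still equally likely by symmetry.
So P(the pea under cup 4) = 1/2.

1/2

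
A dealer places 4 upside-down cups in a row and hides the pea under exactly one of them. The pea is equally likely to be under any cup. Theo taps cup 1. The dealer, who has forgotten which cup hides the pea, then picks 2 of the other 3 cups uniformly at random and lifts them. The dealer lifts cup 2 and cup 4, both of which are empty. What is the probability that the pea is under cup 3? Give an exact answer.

Condition on the true location of the pea.
If it is under either of cups 1 and 3 (prior 1/4 each): the dealer picks exactly this set with probability 1/3 regardless, and none is the prize; weight (1/4)·(1/3) = 1/12 each.
If it is under either of cups 2 and 4 (prior 1/4 each): that cup was opened and seen not to hold the prize — ruled out; weight (1/4)·0 = 0 each.
The weights sum to 1/6.
So P(the pea under cup 3 | the dealer opened cup 2 and cup 4) = (1/12) / (1/6) = 1/2.

1/2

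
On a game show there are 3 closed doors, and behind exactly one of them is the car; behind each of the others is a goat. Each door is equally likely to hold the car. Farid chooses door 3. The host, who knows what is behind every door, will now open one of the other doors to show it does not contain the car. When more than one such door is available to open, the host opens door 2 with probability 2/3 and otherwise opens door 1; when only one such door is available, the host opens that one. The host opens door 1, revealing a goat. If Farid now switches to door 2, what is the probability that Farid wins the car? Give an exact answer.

Consider each possible location of the car in turn.
If it is behind door 1 (prior 1/3): the host opened door 1, so this case is ruled out; weight (1/3)·0 = 0.
If it is behind door 2 (prior 1/3): only door 1 is available, probability 1; weight (1/3)·1 = 1/3.
If it is behind door 3 (prior 1/3): door 2 is available but not opened, probability 1/3; weight (1/3)·(1/3) = 1/9.
The weights sum to 4/9.
So P(the car behind door 2 | the host opened door 1) = (1/3) / (4/9) = 3/4.

3/4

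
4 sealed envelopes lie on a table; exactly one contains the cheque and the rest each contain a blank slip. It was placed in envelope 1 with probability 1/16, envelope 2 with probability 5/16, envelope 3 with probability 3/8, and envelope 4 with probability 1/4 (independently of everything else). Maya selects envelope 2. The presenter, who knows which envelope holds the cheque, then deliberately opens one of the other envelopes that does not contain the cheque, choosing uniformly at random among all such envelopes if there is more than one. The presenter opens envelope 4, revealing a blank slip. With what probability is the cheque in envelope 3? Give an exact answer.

Condition on the true location of the cheque.
If it is in envelope 1 (prior 1/16): the presenter has 2 equally likely choices, so probability 1/2; weight (1/16)·(1/2) = 1/32.
If it is in envelope 2 (prior 5/16): the presenter has 3 equally likely choices, so probability 1/3; weight (5/16)·(1/3) = 5/48.
If it is in envelope 3 (prior 3/8): the presenter has 2 equally likely choices, so probability 1/2; weight (3/8)·(1/2) = 3/16.
If it is in envelope 4 (prior 1/4): the presenter opened envelope 4, so this case is ruled out; weight (1/4)·0 = 0.
The weights sum to 31/96.
So P(the cheque in envelope 3 | the presenter opened envelope 4) = (3/16) / (31/96) = 18/31.

18/31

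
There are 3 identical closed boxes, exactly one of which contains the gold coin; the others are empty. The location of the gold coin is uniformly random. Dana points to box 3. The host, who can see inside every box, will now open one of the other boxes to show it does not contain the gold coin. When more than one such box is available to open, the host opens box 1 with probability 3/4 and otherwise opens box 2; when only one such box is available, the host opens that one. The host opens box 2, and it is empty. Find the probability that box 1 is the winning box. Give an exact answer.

4/5

Apply Bayes' rule, conditioning on where the gold coin actually is.
If it is in box 1 (prior 1/3): only box 2 is available, probability 1; weight (1/3)·1 = 1/3.
If it is in box 2 (prior 1/3): the host opened box 2, so this case is ruled out; weight (1/3)·0 = 0.
If it is in box 3 (prior 1/3): box 1 is available but not opened, probability 1/4; weight (1/3)·(1/4) = 1/12.
The weights sum to 5/12.
So P(the gold coin in box 1 | the host opened box 2) = (1/3) / (5/12) = 4/5.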